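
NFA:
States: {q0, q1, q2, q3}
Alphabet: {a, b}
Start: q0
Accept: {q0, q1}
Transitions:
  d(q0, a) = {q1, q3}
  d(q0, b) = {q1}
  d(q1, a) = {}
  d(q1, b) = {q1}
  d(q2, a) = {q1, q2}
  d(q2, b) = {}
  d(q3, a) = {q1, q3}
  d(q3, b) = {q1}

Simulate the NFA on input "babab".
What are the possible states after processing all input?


Start: {q0}
  --b--> {q1}
  --a--> {}
  --b--> {}
  --a--> {}
  --b--> {}

{} (empty set, no valid transitions)


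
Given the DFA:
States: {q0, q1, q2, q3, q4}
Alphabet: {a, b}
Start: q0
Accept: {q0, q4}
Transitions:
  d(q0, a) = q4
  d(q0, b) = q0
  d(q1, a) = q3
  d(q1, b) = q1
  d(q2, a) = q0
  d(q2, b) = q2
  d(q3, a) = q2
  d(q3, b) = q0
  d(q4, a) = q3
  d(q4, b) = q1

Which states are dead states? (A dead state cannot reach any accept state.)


Forward reachability from each state:
  q0 -> reaches accept state q0 (live)
  q1 -> reaches accept state q0 (live)
  q2 -> reaches accept state q0 (live)
  q3 -> reaches accept state q0 (live)
  q4 -> reaches accept state q0 (live)

None (all states can reach an accept state)


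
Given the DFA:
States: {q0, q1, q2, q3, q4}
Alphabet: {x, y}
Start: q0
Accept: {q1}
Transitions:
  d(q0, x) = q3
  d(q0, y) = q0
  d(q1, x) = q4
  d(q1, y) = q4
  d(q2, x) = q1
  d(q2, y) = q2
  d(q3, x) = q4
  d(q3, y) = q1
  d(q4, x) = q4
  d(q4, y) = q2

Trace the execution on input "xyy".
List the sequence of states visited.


Input: xyy
d(q0, x) = q3
d(q3, y) = q1
d(q1, y) = q4


q0 -> q3 -> q1 -> q4


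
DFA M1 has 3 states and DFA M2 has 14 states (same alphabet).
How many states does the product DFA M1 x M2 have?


Product construction pairs every M1 state with every M2 state.
3 * 14 = 42

42


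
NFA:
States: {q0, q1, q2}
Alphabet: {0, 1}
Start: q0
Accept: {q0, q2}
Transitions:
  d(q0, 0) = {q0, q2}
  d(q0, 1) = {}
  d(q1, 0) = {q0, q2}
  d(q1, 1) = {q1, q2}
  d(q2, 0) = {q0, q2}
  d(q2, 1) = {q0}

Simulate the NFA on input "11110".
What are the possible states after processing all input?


Start: {q0}
  --1--> {}
  --1--> {}
  --1--> {}
  --1--> {}
  --0--> {}

{} (empty set, no valid transitions)


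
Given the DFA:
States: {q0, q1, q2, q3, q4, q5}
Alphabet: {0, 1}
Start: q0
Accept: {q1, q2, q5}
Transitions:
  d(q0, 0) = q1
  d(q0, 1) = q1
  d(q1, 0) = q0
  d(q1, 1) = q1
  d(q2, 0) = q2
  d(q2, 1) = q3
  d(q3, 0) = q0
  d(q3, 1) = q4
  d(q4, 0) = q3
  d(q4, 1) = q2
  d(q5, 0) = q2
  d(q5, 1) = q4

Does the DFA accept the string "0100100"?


Trace: q0 -> q1 -> q1 -> q0 -> q1 -> q1 -> q0 -> q1
Final state: q1
Accept states: {q1, q2, q5}

Yes, accepted (final state q1 is an accept state)


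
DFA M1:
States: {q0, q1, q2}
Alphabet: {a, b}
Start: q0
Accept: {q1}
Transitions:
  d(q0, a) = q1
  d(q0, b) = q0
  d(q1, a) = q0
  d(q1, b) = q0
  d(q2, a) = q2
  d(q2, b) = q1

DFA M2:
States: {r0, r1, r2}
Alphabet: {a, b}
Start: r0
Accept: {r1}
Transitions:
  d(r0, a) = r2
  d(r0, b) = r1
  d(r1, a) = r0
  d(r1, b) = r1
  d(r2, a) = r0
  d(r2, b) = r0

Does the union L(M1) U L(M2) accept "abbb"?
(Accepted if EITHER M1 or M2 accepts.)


M1: final=q0 accepted=False
M2: final=r1 accepted=True

Yes, union accepts


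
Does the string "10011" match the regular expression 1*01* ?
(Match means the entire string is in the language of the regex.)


|string| = 5; first = '1'; last = '1'

No, "10011" does not match 1*01*


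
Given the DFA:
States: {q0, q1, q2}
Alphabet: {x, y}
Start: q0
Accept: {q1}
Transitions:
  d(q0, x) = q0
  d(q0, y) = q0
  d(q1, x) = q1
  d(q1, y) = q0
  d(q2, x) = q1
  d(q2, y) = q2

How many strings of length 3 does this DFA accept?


Enumerating all length-3 strings:
  "xxx" -> q0 [reject]
  "xxy" -> q0 [reject]
  "xyx" -> q0 [reject]
  "xyy" -> q0 [reject]
  "yxx" -> q0 [reject]
  "yxy" -> q0 [reject]
  "yyx" -> q0 [reject]
  "yyy" -> q0 [reject]

0 out of 8


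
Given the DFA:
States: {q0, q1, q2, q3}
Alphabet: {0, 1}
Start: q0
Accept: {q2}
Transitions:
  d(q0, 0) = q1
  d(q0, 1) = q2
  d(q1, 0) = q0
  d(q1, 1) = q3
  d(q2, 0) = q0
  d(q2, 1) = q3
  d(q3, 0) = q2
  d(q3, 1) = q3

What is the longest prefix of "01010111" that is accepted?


Run the DFA, marking each prefix where the state is accepting:
  "" -> q0 [reject]
  "0" -> q1 [reject]
  "01" -> q3 [reject]
  "010" -> q2 [accept]
  "0101" -> q3 [reject]
  "01010" -> q2 [accept]
  "010101" -> q3 [reject]
  "0101011" -> q3 [reject]
  "01010111" -> q3 [reject]

"01010"


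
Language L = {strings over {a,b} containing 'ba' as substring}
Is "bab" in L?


'ba' occurs at index 0

Yes, "bab" is in L


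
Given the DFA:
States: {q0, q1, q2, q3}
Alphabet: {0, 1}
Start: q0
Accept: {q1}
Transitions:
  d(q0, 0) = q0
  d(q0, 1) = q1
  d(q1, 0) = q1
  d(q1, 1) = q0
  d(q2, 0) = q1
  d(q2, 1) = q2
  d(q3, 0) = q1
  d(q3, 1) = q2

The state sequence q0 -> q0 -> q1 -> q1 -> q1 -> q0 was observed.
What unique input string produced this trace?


Trace back each transition to find the symbol:
  q0 --[0]--> q0
  q0 --[1]--> q1
  q1 --[0]--> q1
  q1 --[0]--> q1
  q1 --[1]--> q0

"01001"


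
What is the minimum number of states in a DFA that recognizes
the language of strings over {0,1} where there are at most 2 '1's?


States: count = 0, 1, ..., 2 (all accepting; 3 states), plus a dead state for count > 2.
Total: 3 + 1 = 4.

4


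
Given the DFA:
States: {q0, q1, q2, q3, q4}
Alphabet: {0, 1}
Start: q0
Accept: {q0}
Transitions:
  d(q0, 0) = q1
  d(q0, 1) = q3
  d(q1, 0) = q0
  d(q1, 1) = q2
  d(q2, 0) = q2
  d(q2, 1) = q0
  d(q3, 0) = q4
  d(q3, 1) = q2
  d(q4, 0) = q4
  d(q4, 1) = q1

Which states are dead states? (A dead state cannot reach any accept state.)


Forward reachability from each state:
  q0 -> reaches accept state q0 (live)
  q1 -> reaches accept state q0 (live)
  q2 -> reaches accept state q0 (live)
  q3 -> reaches accept state q0 (live)
  q4 -> reaches accept state q0 (live)

None (all states can reach an accept state)


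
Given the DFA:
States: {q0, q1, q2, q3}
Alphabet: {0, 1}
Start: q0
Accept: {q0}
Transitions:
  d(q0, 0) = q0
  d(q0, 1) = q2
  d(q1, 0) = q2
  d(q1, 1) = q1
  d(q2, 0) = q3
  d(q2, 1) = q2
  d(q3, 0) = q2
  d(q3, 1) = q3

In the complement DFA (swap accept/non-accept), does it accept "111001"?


Trace: q0 -> q2 -> q2 -> q2 -> q3 -> q2 -> q2
Final: q2
Original accept: {q0}
Complement: q2 is not in original accept

Yes, complement accepts (original rejects)


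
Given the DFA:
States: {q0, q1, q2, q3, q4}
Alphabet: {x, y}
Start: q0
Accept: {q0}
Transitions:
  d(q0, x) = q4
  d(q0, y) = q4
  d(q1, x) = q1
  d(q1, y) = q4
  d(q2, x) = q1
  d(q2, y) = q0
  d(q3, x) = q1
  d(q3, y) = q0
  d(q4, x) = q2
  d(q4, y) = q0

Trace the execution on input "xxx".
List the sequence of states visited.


Input: xxx
d(q0, x) = q4
d(q4, x) = q2
d(q2, x) = q1


q0 -> q4 -> q2 -> q1


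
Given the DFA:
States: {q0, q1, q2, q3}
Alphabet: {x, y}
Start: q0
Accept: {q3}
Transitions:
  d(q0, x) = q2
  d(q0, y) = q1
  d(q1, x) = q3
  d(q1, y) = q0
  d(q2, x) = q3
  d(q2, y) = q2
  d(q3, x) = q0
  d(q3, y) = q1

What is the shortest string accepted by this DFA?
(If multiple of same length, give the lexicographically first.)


BFS by string length (lex-first path to each state shown):
  len 0: q0<-""
  len 1: q1<-"y", q2<-"x"
  len 2: q0<-"yy", q2<-"xy", q3<-"xx"
Found accept state at length 2.

"xx"


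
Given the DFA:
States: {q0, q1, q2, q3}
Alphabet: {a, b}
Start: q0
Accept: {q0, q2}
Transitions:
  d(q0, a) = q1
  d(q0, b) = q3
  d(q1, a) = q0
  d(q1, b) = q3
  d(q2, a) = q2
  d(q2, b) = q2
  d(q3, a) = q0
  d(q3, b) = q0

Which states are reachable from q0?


BFS from q0:
  layer 0: {q0}
  layer 1: {q1, q3}

{q0, q1, q3}


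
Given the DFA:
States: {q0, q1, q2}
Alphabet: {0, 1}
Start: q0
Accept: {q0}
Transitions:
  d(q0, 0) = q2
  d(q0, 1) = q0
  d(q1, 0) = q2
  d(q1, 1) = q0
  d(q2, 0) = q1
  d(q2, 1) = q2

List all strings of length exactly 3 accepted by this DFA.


All strings of length 3: 8 total
Accepted: 2

"001", "111"


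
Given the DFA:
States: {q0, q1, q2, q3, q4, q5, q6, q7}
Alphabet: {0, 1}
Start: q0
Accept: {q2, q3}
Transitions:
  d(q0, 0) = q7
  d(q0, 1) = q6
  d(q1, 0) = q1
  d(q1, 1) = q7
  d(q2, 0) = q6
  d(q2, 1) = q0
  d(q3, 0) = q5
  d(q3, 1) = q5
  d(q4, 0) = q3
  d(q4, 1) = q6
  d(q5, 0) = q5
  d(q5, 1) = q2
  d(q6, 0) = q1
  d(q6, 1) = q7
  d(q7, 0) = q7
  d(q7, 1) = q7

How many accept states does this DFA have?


Accept states listed: {q2, q3}
Counting: q2(1) q3(2)

2


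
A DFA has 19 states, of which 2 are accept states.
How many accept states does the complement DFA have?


Complement swaps accept and non-accept states.
19 - 2 = 17

17


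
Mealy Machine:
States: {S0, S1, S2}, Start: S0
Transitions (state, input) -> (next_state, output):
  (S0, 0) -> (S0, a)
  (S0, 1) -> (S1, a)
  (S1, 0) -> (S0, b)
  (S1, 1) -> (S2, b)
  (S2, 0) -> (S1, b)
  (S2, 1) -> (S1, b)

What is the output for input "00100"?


Step-by-step:
  (S0, 0) -> (S0, a)
  (S0, 0) -> (S0, a)
  (S0, 1) -> (S1, a)
  (S1, 0) -> (S0, b)
  (S0, 0) -> (S0, a)

"aaaba"


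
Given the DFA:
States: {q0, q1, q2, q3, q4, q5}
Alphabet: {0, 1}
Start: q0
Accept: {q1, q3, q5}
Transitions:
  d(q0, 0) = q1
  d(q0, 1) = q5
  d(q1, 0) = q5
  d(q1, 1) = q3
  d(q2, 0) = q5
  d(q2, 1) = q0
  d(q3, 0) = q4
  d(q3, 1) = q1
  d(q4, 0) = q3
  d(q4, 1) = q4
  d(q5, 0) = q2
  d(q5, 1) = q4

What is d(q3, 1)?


Looking up transition d(q3, 1)

q1


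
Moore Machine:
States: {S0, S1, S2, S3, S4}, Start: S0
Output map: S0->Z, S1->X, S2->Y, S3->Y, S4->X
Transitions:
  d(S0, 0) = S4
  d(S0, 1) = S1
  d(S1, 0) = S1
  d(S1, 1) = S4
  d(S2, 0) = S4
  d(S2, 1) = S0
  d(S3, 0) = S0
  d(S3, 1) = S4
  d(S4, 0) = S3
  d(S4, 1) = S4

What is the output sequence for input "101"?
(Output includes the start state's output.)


Start: S0 (output Z)
  --1--> S1 (output X)
  --0--> S1 (output X)
  --1--> S4 (output X)

"ZXXX"


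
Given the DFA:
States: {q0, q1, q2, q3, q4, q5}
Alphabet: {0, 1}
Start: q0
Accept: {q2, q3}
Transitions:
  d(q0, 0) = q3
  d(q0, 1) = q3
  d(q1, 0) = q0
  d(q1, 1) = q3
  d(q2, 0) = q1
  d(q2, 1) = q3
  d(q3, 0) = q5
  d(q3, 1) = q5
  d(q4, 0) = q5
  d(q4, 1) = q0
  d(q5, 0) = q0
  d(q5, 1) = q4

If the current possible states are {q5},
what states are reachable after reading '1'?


Apply transition on '1' from each current state:
  d(q5, 1) = q4

{q4}


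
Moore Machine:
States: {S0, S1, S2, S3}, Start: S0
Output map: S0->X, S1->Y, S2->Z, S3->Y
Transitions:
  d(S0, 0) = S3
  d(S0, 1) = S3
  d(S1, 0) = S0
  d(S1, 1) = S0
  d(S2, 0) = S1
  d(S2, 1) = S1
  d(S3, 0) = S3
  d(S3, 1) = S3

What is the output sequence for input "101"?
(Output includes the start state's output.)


Start: S0 (output X)
  --1--> S3 (output Y)
  --0--> S3 (output Y)
  --1--> S3 (output Y)

"XYYY"


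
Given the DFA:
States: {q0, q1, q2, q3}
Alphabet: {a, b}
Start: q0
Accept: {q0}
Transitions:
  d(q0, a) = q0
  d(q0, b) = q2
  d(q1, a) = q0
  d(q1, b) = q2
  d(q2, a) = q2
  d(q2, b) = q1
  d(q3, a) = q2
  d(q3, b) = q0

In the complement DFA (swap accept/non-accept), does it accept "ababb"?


Trace: q0 -> q0 -> q2 -> q2 -> q1 -> q2
Final: q2
Original accept: {q0}
Complement: q2 is not in original accept

Yes, complement accepts (original rejects)


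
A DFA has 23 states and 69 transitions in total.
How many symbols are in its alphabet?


Each state has exactly one transition per symbol.
|alphabet| = transitions / states = 69 / 23 = 3

3


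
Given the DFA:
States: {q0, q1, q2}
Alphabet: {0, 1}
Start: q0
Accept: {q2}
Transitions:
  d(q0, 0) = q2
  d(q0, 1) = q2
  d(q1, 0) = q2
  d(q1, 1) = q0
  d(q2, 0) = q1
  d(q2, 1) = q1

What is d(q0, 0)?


Looking up transition d(q0, 0)

q2


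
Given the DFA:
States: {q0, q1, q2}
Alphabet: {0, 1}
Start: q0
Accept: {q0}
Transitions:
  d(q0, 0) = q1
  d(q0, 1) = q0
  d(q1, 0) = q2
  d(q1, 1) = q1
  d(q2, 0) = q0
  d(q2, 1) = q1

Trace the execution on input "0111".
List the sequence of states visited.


Input: 0111
d(q0, 0) = q1
d(q1, 1) = q1
d(q1, 1) = q1
d(q1, 1) = q1


q0 -> q1 -> q1 -> q1 -> q1


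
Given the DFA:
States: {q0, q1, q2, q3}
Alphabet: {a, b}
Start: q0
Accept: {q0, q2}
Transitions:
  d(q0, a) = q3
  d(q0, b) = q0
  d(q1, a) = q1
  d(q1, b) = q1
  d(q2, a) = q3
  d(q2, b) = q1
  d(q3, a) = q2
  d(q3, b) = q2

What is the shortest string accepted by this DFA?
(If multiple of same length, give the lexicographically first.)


BFS by string length (lex-first path to each state shown):
  len 0: q0<-""
Found accept state at length 0.

"" (empty string)


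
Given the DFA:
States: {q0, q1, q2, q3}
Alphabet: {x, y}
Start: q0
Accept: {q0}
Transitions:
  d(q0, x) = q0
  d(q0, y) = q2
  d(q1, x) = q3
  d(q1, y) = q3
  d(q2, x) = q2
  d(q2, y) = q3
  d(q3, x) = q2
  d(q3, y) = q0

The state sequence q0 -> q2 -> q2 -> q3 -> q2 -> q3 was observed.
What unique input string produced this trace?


Trace back each transition to find the symbol:
  q0 --[y]--> q2
  q2 --[x]--> q2
  q2 --[y]--> q3
  q3 --[x]--> q2
  q2 --[y]--> q3

"yxyxy"


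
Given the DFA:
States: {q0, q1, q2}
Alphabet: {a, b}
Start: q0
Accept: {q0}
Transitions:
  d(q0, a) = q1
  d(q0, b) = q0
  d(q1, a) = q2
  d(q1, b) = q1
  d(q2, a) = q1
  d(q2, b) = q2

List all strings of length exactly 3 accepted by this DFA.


All strings of length 3: 8 total
Accepted: 1

"bbb"


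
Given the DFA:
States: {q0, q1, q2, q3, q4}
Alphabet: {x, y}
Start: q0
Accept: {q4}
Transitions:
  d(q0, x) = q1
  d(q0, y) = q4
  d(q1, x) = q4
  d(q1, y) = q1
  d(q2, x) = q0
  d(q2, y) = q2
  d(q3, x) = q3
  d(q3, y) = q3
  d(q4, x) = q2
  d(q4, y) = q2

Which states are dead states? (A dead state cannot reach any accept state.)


Forward reachability from each state:
  q0 -> reaches accept state q4 (live)
  q1 -> reaches accept state q4 (live)
  q2 -> reaches accept state q4 (live)
  q3 -> reaches {q3}, no accept state (dead)
  q4 -> reaches accept state q4 (live)

{q3}


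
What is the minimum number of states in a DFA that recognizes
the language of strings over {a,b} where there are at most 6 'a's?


States: count = 0, 1, ..., 6 (all accepting; 7 states), plus a dead state for count > 6.
Total: 7 + 1 = 8.

8


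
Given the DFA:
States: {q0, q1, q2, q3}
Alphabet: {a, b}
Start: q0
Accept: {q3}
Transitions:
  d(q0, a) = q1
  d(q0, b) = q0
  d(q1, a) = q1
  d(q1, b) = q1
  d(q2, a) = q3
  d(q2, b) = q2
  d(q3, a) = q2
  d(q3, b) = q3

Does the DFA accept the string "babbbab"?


Trace: q0 -> q0 -> q1 -> q1 -> q1 -> q1 -> q1 -> q1
Final state: q1
Accept states: {q3}

No, rejected (final state q1 is not an accept state)


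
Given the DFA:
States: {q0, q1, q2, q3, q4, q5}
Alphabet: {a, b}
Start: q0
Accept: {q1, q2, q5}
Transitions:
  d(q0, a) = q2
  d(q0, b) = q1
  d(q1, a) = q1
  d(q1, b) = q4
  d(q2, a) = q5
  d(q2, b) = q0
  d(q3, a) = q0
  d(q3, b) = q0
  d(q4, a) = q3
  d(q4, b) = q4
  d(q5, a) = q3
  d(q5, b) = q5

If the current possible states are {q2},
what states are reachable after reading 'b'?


Apply transition on 'b' from each current state:
  d(q2, b) = q0

{q0}


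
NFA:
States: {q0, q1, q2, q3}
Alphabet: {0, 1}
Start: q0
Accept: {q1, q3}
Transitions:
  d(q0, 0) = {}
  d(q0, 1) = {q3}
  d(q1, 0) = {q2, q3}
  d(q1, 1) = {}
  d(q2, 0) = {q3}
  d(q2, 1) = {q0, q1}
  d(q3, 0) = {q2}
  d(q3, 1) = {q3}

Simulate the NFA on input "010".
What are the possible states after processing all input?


Start: {q0}
  --0--> {}
  --1--> {}
  --0--> {}

{} (empty set, no valid transitions)


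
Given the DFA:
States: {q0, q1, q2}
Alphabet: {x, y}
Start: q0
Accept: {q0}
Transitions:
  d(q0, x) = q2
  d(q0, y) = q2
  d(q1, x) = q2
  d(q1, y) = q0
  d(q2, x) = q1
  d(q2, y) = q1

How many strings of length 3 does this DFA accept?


Enumerating all length-3 strings:
  "xxx" -> q2 [reject]
  "xxy" -> q0 [accept]
  "xyx" -> q2 [reject]
  "xyy" -> q0 [accept]
  "yxx" -> q2 [reject]
  "yxy" -> q0 [accept]
  "yyx" -> q2 [reject]
  "yyy" -> q0 [accept]

4 out of 8


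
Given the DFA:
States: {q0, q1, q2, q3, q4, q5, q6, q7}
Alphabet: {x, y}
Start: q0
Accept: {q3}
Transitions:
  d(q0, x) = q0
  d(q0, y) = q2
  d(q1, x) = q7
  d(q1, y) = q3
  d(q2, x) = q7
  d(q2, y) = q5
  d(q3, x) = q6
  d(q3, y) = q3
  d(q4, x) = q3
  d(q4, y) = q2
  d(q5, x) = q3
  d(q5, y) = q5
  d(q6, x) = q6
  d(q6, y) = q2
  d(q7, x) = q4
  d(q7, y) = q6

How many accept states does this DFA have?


Accept states listed: {q3}
Counting: q3(1)

1


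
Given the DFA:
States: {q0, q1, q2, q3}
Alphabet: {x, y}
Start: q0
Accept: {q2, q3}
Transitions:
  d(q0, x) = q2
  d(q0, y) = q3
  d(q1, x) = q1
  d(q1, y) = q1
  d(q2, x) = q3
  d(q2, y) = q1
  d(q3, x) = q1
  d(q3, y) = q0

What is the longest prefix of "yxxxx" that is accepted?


Run the DFA, marking each prefix where the state is accepting:
  "" -> q0 [reject]
  "y" -> q3 [accept]
  "yx" -> q1 [reject]
  "yxx" -> q1 [reject]
  "yxxx" -> q1 [reject]
  "yxxxx" -> q1 [reject]

"y"


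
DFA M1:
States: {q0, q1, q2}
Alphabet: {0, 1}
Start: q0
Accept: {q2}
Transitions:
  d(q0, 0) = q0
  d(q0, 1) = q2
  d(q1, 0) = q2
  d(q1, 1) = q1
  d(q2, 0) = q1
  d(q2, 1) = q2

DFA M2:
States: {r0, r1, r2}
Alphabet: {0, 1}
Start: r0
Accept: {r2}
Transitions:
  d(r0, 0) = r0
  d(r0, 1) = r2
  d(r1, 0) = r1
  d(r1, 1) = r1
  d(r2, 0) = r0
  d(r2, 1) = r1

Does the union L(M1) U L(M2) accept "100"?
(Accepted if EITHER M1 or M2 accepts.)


M1: final=q2 accepted=True
M2: final=r0 accepted=False

Yes, union accepts


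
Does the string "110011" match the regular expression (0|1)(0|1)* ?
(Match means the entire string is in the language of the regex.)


|string| = 6; first = '1'; last = '1'

Yes, "110011" matches (0|1)(0|1)*


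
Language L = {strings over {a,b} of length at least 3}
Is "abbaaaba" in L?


length = 8

Yes, "abbaaaba" is in L


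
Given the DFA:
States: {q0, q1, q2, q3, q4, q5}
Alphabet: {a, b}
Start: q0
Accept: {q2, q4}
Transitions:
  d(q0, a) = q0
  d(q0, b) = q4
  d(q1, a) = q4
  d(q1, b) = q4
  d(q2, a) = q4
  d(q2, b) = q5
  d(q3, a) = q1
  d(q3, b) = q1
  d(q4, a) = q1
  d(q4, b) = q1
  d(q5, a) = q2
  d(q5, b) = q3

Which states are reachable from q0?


BFS from q0:
  layer 0: {q0}
  layer 1: {q4}
  layer 2: {q1}

{q0, q1, q4}


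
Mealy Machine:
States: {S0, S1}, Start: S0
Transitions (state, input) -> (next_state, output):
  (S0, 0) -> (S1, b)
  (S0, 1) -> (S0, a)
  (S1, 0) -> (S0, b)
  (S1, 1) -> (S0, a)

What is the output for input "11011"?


Step-by-step:
  (S0, 1) -> (S0, a)
  (S0, 1) -> (S0, a)
  (S0, 0) -> (S1, b)
  (S1, 1) -> (S0, a)
  (S0, 1) -> (S0, a)

"aabaa"


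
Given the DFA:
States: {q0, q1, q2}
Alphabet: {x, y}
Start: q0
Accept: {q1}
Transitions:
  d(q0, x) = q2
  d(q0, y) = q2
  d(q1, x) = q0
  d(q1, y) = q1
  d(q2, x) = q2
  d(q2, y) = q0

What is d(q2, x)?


Looking up transition d(q2, x)

q2


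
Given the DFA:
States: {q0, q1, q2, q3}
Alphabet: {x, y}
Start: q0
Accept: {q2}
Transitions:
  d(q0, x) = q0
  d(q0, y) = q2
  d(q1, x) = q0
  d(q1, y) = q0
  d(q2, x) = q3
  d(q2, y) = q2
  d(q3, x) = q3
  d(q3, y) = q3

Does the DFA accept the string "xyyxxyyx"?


Trace: q0 -> q0 -> q2 -> q2 -> q3 -> q3 -> q3 -> q3 -> q3
Final state: q3
Accept states: {q2}

No, rejected (final state q3 is not an accept state)


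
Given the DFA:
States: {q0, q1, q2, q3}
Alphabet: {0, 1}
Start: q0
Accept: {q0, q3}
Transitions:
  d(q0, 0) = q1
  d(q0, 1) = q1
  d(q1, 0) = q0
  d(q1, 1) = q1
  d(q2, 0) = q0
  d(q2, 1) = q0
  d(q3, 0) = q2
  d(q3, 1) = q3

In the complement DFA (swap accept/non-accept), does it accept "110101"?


Trace: q0 -> q1 -> q1 -> q0 -> q1 -> q0 -> q1
Final: q1
Original accept: {q0, q3}
Complement: q1 is not in original accept

Yes, complement accepts (original rejects)


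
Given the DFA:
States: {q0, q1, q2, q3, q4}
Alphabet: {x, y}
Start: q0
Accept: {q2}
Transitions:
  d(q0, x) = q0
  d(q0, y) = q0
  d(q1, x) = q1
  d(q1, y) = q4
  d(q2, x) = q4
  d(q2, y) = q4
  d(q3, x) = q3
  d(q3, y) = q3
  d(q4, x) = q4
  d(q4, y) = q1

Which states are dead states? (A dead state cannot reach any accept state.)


Forward reachability from each state:
  q0 -> reaches {q0}, no accept state (dead)
  q1 -> reaches {q1, q4}, no accept state (dead)
  q2 -> reaches accept state q2 (live)
  q3 -> reaches {q3}, no accept state (dead)
  q4 -> reaches {q1, q4}, no accept state (dead)

{q0, q1, q3, q4}


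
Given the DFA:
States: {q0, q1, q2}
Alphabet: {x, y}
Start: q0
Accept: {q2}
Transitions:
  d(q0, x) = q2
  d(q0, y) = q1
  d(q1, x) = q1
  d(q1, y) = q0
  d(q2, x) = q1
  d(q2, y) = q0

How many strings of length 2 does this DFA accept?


Enumerating all length-2 strings:
  "xx" -> q1 [reject]
  "xy" -> q0 [reject]
  "yx" -> q1 [reject]
  "yy" -> q0 [reject]

0 out of 4


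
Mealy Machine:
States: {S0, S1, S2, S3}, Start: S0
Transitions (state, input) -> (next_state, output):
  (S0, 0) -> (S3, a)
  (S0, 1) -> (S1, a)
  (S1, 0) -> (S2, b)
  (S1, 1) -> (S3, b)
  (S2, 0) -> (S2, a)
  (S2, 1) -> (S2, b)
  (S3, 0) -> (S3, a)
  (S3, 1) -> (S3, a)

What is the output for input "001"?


Step-by-step:
  (S0, 0) -> (S3, a)
  (S3, 0) -> (S3, a)
  (S3, 1) -> (S3, a)

"aaa"


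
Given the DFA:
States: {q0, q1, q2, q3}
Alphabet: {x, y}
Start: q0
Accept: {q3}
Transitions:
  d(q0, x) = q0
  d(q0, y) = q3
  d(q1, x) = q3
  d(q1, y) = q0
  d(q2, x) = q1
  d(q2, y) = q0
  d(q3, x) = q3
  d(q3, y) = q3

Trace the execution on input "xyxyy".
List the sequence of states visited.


Input: xyxyy
d(q0, x) = q0
d(q0, y) = q3
d(q3, x) = q3
d(q3, y) = q3
d(q3, y) = q3


q0 -> q0 -> q3 -> q3 -> q3 -> q3


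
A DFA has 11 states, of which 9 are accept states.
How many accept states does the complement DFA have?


Complement swaps accept and non-accept states.
11 - 9 = 2

2


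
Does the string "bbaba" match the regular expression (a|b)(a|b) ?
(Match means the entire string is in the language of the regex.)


|string| = 5; first = 'b'; last = 'a'

No, "bbaba" does not match (a|b)(a|b)


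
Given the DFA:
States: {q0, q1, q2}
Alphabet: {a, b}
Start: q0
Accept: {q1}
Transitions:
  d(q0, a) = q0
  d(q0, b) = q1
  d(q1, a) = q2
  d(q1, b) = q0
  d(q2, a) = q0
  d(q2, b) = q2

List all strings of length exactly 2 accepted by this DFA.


All strings of length 2: 4 total
Accepted: 1

"ab"


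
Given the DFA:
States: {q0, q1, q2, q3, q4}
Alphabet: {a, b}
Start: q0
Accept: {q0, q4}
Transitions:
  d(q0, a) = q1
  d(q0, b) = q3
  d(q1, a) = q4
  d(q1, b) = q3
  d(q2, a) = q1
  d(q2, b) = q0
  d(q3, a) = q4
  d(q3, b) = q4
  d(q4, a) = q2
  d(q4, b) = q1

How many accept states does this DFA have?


Accept states listed: {q0, q4}
Counting: q0(1) q4(2)

2


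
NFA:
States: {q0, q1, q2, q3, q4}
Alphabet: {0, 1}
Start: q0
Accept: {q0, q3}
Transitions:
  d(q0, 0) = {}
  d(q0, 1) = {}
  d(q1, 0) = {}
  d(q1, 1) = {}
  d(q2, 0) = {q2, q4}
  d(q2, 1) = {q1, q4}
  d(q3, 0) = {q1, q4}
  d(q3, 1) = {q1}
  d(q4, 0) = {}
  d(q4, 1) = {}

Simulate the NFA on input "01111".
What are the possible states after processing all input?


Start: {q0}
  --0--> {}
  --1--> {}
  --1--> {}
  --1--> {}
  --1--> {}

{} (empty set, no valid transitions)


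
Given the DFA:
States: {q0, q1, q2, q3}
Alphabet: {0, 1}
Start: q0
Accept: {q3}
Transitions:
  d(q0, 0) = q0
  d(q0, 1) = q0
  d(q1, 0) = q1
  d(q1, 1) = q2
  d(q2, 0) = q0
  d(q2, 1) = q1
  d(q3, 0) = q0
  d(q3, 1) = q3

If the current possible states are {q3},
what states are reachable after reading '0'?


Apply transition on '0' from each current state:
  d(q3, 0) = q0

{q0}


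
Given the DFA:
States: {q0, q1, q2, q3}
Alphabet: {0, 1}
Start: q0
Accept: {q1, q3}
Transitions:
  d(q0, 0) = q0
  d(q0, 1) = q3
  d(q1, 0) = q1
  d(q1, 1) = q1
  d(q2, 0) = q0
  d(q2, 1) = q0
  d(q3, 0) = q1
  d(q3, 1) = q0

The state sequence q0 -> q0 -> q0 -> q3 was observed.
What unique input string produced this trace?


Trace back each transition to find the symbol:
  q0 --[0]--> q0
  q0 --[0]--> q0
  q0 --[1]--> q3

"001"


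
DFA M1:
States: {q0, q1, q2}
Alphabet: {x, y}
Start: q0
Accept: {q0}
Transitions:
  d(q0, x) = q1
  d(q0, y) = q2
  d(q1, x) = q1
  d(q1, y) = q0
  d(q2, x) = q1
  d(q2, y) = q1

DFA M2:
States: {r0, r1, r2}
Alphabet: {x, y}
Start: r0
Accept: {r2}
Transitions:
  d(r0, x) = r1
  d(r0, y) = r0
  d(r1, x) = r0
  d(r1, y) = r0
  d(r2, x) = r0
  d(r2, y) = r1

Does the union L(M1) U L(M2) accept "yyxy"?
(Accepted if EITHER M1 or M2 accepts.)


M1: final=q0 accepted=True
M2: final=r0 accepted=False

Yes, union accepts


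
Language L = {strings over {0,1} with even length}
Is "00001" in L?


length = 5; 5 mod 2 = 1

No, "00001" is not in L


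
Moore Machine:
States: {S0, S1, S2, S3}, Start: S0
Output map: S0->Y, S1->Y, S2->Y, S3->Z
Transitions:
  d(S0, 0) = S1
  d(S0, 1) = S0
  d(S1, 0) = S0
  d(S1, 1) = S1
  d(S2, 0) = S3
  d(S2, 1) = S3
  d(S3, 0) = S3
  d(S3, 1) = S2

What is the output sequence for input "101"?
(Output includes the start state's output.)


Start: S0 (output Y)
  --1--> S0 (output Y)
  --0--> S1 (output Y)
  --1--> S1 (output Y)

"YYYY"


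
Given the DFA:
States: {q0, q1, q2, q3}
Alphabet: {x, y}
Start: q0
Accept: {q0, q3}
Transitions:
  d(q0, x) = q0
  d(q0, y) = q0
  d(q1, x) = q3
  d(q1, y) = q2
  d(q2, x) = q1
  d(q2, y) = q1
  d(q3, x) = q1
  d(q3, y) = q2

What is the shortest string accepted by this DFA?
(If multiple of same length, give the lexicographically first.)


BFS by string length (lex-first path to each state shown):
  len 0: q0<-""
Found accept state at length 0.

"" (empty string)


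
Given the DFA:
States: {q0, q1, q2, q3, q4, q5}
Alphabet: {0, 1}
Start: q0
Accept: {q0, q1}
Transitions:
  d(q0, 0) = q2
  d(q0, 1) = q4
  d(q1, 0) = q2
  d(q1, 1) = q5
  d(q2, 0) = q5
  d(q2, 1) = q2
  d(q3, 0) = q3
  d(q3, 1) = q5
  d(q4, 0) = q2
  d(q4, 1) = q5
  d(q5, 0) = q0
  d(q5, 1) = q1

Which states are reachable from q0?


BFS from q0:
  layer 0: {q0}
  layer 1: {q2, q4}
  layer 2: {q5}
  layer 3: {q1}

{q0, q1, q2, q4, q5}


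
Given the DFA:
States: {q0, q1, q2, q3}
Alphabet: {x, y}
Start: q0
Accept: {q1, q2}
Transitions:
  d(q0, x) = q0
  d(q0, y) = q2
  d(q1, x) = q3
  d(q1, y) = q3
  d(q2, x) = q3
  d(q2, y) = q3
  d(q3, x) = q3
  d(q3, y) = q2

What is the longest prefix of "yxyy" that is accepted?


Run the DFA, marking each prefix where the state is accepting:
  "" -> q0 [reject]
  "y" -> q2 [accept]
  "yx" -> q3 [reject]
  "yxy" -> q2 [accept]
  "yxyy" -> q3 [reject]

"yxy"


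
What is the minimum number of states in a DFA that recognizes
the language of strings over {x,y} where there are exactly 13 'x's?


States: count = 0, 1, ..., 13 (that's 14 states), plus a dead state for count > 13.
Total: 14 + 1 = 15. Accept = count-13 state.

15


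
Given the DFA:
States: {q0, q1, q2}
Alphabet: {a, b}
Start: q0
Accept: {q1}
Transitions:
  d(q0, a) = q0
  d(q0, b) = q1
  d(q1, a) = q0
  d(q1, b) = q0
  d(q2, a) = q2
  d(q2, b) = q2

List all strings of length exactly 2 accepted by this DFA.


All strings of length 2: 4 total
Accepted: 1

"ab"


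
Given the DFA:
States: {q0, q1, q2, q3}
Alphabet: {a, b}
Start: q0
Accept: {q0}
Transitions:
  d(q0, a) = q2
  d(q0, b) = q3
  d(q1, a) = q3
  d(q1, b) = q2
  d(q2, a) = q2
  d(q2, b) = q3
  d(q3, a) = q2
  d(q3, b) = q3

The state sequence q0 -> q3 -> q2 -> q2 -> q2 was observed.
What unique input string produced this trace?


Trace back each transition to find the symbol:
  q0 --[b]--> q3
  q3 --[a]--> q2
  q2 --[a]--> q2
  q2 --[a]--> q2

"baaa"


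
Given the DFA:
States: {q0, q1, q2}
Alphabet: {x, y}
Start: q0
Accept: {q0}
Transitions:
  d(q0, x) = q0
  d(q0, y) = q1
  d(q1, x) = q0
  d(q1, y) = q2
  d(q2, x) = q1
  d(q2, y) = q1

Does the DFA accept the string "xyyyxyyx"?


Trace: q0 -> q0 -> q1 -> q2 -> q1 -> q0 -> q1 -> q2 -> q1
Final state: q1
Accept states: {q0}

No, rejected (final state q1 is not an accept state)


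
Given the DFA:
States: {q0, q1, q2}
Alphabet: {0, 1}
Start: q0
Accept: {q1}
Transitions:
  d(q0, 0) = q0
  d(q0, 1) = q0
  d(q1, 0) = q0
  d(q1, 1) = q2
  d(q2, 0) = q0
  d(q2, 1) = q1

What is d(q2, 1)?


Looking up transition d(q2, 1)

q1


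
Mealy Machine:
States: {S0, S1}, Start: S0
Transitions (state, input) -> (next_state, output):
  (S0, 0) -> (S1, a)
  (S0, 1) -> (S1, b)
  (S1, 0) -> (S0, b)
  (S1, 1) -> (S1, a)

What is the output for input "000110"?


Step-by-step:
  (S0, 0) -> (S1, a)
  (S1, 0) -> (S0, b)
  (S0, 0) -> (S1, a)
  (S1, 1) -> (S1, a)
  (S1, 1) -> (S1, a)
  (S1, 0) -> (S0, b)

"abaaab"


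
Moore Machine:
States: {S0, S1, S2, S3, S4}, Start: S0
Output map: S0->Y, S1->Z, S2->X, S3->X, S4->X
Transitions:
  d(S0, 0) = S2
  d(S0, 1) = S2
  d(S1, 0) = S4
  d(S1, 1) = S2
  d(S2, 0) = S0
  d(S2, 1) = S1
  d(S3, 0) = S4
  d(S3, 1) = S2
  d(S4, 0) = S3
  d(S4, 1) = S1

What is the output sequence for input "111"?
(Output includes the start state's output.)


Start: S0 (output Y)
  --1--> S2 (output X)
  --1--> S1 (output Z)
  --1--> S2 (output X)

"YXZX"


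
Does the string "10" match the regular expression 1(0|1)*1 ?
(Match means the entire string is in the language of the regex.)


|string| = 2; first = '1'; last = '0'

No, "10" does not match 1(0|1)*1


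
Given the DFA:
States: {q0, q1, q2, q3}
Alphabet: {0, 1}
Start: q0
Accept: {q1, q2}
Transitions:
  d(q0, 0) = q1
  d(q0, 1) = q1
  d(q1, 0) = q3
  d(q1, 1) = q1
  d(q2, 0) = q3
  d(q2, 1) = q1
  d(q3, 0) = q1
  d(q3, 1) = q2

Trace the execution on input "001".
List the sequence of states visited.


Input: 001
d(q0, 0) = q1
d(q1, 0) = q3
d(q3, 1) = q2


q0 -> q1 -> q3 -> q2


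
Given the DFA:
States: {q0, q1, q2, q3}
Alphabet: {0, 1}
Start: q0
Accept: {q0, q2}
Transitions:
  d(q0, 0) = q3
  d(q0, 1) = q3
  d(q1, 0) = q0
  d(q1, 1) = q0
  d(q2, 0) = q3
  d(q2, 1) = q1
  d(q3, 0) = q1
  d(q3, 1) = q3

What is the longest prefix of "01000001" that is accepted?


Run the DFA, marking each prefix where the state is accepting:
  "" -> q0 [accept]
  "0" -> q3 [reject]
  "01" -> q3 [reject]
  "010" -> q1 [reject]
  "0100" -> q0 [accept]
  "01000" -> q3 [reject]
  "010000" -> q1 [reject]
  "0100000" -> q0 [accept]
  "01000001" -> q3 [reject]

"0100000"


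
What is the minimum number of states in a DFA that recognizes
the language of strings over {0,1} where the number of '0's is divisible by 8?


States track (count of '0') mod 8.
Need 8 states: one per remainder 0..7; accept = remainder 0.

8


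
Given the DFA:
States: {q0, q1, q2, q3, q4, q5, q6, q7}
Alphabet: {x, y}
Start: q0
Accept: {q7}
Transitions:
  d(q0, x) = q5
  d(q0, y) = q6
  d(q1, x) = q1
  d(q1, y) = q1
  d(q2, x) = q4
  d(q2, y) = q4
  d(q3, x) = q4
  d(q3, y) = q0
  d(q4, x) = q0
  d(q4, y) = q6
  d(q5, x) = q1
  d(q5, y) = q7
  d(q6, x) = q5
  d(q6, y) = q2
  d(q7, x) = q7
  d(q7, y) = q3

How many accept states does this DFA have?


Accept states listed: {q7}
Counting: q7(1)

1


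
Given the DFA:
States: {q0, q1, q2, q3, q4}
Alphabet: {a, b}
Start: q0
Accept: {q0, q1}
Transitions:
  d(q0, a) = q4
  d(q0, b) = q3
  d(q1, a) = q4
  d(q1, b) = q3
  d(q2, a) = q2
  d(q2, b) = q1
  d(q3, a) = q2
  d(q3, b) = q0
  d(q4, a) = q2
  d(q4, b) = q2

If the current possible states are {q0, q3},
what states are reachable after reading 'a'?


Apply transition on 'a' from each current state:
  d(q0, a) = q4
  d(q3, a) = q2

{q2, q4}


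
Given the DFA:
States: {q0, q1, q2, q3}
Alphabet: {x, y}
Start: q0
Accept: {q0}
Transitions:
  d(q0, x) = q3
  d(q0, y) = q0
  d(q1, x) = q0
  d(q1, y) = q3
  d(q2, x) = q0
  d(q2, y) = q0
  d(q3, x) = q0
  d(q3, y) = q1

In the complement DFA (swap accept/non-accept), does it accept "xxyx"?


Trace: q0 -> q3 -> q0 -> q0 -> q3
Final: q3
Original accept: {q0}
Complement: q3 is not in original accept

Yes, complement accepts (original rejects)


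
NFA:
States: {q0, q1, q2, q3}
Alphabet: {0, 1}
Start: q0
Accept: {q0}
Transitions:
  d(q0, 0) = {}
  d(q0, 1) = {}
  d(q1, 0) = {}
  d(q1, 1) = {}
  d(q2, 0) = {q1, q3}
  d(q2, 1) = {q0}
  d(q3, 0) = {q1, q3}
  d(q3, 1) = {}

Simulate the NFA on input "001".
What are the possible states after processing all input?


Start: {q0}
  --0--> {}
  --0--> {}
  --1--> {}

{} (empty set, no valid transitions)


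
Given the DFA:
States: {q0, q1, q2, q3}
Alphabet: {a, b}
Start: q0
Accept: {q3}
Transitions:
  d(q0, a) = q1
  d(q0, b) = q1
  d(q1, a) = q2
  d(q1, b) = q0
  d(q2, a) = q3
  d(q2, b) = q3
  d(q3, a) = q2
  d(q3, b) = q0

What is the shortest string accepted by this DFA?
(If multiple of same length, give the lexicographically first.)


BFS by string length (lex-first path to each state shown):
  len 0: q0<-""
  len 1: q1<-"a"
  len 2: q0<-"ab", q2<-"aa"
  len 3: q1<-"aba", q3<-"aaa"
Found accept state at length 3.

"aaa"


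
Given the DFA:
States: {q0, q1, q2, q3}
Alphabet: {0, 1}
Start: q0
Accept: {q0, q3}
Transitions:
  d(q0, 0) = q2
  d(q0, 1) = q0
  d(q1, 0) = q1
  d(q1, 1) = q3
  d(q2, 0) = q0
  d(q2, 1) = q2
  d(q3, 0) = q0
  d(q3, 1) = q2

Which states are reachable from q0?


BFS from q0:
  layer 0: {q0}
  layer 1: {q2}

{q0, q2}


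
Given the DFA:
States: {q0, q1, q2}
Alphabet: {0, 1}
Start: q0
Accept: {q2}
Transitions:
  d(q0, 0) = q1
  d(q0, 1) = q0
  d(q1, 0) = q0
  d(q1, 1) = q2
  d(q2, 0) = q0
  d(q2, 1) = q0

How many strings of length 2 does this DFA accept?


Enumerating all length-2 strings:
  "00" -> q0 [reject]
  "01" -> q2 [accept]
  "10" -> q1 [reject]
  "11" -> q0 [reject]

1 out of 4


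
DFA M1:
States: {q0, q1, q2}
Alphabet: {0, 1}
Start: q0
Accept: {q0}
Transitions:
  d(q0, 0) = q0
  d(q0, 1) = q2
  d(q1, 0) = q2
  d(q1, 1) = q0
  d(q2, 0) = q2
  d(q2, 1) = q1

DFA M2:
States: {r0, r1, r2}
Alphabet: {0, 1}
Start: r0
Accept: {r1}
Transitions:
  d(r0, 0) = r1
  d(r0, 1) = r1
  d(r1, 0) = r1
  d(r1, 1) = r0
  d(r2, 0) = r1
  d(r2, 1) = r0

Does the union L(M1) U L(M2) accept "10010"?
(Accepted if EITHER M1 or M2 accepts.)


M1: final=q2 accepted=False
M2: final=r1 accepted=True

Yes, union accepts


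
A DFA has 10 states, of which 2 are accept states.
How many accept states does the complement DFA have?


Complement swaps accept and non-accept states.
10 - 2 = 8

8


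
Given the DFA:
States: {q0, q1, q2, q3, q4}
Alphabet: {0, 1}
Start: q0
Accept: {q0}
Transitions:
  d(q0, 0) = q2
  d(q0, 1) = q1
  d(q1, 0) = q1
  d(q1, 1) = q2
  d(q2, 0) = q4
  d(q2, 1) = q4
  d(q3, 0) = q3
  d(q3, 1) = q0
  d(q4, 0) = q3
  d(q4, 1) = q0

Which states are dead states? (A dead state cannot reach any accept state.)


Forward reachability from each state:
  q0 -> reaches accept state q0 (live)
  q1 -> reaches accept state q0 (live)
  q2 -> reaches accept state q0 (live)
  q3 -> reaches accept state q0 (live)
  q4 -> reaches accept state q0 (live)

None (all states can reach an accept state)


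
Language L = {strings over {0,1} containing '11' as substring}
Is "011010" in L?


'11' occurs at index 1

Yes, "011010" is in L


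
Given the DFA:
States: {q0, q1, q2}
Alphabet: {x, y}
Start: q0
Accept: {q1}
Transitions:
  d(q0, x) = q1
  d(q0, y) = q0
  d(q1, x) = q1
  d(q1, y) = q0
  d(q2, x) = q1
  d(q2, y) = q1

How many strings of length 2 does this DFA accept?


Enumerating all length-2 strings:
  "xx" -> q1 [accept]
  "xy" -> q0 [reject]
  "yx" -> q1 [accept]
  "yy" -> q0 [reject]

2 out of 4


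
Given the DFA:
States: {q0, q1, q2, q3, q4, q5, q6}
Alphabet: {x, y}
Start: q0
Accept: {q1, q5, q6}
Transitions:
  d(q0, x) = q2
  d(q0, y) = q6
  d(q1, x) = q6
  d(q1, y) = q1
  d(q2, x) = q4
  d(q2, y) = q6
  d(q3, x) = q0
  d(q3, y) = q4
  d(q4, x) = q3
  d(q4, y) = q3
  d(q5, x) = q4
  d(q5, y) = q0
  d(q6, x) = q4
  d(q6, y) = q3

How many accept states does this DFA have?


Accept states listed: {q1, q5, q6}
Counting: q1(1) q5(2) q6(3)

3


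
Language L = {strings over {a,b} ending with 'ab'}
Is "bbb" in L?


last two symbols = 'bb'

No, "bbb" is not in L


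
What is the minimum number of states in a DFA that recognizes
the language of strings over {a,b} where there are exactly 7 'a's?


States: count = 0, 1, ..., 7 (that's 8 states), plus a dead state for count > 7.
Total: 8 + 1 = 9. Accept = count-7 state.

9


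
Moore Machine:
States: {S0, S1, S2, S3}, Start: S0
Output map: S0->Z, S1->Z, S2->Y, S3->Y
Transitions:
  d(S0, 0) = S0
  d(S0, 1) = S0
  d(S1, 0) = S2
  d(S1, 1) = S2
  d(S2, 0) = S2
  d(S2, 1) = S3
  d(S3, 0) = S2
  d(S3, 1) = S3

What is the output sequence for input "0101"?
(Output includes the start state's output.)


Start: S0 (output Z)
  --0--> S0 (output Z)
  --1--> S0 (output Z)
  --0--> S0 (output Z)
  --1--> S0 (output Z)

"ZZZZZ"


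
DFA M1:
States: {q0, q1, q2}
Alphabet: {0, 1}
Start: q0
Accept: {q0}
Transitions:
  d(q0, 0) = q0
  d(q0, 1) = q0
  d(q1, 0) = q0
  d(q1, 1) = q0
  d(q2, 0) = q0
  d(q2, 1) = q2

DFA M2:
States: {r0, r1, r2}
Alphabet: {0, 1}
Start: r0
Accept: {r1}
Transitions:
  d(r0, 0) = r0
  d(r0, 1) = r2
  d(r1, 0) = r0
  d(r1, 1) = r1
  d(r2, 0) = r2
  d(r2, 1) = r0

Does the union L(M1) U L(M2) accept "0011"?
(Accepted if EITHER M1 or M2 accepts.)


M1: final=q0 accepted=True
M2: final=r0 accepted=False

Yes, union accepts


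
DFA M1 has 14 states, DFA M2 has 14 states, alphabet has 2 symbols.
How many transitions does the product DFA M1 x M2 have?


Product DFA has 14 * 14 = 196 states.
Each has 2 transitions: 196 * 2 = 392

392


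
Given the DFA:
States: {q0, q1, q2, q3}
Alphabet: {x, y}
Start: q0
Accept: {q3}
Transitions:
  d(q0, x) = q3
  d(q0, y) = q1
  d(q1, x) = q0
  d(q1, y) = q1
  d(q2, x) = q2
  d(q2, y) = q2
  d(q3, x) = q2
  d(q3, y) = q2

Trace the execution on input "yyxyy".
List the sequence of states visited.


Input: yyxyy
d(q0, y) = q1
d(q1, y) = q1
d(q1, x) = q0
d(q0, y) = q1
d(q1, y) = q1


q0 -> q1 -> q1 -> q0 -> q1 -> q1


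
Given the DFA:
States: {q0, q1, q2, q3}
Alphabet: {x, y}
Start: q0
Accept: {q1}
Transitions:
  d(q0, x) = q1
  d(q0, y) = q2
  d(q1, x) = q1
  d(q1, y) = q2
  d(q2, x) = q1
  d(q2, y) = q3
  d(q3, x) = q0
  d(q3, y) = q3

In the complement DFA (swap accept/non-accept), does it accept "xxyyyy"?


Trace: q0 -> q1 -> q1 -> q2 -> q3 -> q3 -> q3
Final: q3
Original accept: {q1}
Complement: q3 is not in original accept

Yes, complement accepts (original rejects)


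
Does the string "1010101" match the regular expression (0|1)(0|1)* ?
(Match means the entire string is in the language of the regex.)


|string| = 7; first = '1'; last = '1'

Yes, "1010101" matches (0|1)(0|1)*


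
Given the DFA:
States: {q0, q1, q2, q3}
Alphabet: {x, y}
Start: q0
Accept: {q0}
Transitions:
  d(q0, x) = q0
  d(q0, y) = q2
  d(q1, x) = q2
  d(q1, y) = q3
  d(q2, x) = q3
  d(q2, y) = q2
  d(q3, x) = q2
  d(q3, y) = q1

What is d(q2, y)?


Looking up transition d(q2, y)

q2


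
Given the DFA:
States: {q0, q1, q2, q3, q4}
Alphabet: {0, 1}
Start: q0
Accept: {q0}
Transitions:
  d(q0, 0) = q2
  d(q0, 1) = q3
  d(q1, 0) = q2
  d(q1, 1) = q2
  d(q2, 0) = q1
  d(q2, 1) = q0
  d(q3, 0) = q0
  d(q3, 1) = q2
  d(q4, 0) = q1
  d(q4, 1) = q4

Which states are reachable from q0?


BFS from q0:
  layer 0: {q0}
  layer 1: {q2, q3}
  layer 2: {q1}

{q0, q1, q2, q3}


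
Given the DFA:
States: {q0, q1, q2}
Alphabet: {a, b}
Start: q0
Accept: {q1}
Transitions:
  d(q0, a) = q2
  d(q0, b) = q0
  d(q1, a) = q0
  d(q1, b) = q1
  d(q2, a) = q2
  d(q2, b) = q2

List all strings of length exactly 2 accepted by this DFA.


All strings of length 2: 4 total
Accepted: 0

None


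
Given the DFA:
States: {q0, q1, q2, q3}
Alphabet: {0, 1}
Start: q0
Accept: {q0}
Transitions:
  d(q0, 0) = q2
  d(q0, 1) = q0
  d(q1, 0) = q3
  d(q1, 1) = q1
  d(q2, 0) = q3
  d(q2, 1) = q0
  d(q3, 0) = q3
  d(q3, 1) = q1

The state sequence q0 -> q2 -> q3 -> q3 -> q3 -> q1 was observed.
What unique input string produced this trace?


Trace back each transition to find the symbol:
  q0 --[0]--> q2
  q2 --[0]--> q3
  q3 --[0]--> q3
  q3 --[0]--> q3
  q3 --[1]--> q1

"00001"


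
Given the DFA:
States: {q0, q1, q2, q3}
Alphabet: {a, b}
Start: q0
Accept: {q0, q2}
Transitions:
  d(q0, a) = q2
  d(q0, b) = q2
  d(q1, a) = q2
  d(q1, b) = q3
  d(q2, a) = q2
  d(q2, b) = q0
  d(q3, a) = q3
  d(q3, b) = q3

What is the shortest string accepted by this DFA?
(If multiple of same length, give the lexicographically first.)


BFS by string length (lex-first path to each state shown):
  len 0: q0<-""
Found accept state at length 0.

"" (empty string)
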